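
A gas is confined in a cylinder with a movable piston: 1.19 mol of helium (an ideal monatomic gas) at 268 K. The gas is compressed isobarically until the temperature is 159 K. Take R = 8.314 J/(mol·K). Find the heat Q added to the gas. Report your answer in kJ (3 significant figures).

Q ≈ -2.70 kJ

Isobaric: W = nRΔT = (1.19)(8.314)(-109) = -1078 J.
ΔU = nCᵥΔT with Cᵥ = 3R/2: ΔU = (1.19)(12.47)(-109) = -1618 J.
Q = ΔU + W = -1618 − 1078 = -2696 J.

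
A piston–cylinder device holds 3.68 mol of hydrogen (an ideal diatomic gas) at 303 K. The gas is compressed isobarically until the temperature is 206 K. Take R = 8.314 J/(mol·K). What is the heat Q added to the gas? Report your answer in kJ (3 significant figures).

Q ≈ -10.4 kJ

Isobaric: W = nRΔT = (3.68)(8.314)(-97) = -2968 J.
ΔU = nCᵥΔT with Cᵥ = 5R/2: ΔU = (3.68)(20.79)(-97) = -7419 J.
Q = ΔU + W = -7419 − 2968 = -10387 J.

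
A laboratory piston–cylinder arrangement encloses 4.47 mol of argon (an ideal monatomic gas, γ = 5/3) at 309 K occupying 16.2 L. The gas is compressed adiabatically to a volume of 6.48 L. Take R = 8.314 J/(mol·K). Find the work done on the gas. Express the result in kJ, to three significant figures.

W ≈ 14.5 kJ

Adiabatic: TV^(γ−1) = const with γ = 5/3.
T₂ = T₁ (V₁/V₂)^(γ−1) = 309 × (16.2/6.48)^0.667 = 309 × 1.842 = 569.2 K.
W_by = nCᵥ(T₁ − T₂) = (4.47)(12.47)(309 − 569.2) = -14504 J.
Work on gas = −W_by = 14504 J.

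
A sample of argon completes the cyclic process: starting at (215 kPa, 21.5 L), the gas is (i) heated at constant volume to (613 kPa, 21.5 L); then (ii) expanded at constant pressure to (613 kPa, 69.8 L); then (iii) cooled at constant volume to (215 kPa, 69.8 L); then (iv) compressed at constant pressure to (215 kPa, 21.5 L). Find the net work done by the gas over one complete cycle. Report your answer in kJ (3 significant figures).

Constant-volume legs do no work.
W(ii) = (613)(69.8 − 21.5) = 29608 J; W(iv) = (215)(21.5 − 69.8) = -10384 J.
W_net = 29608 − 10384 = 19223 J (the clockwise enclosed area).

W_net ≈ 19.2 kJ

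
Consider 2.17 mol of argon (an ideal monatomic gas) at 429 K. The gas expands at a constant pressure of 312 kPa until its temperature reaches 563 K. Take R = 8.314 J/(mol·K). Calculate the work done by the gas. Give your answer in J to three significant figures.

W ≈ 2420 J

Isobaric: W = P ΔV = nR ΔT.
W = (2.17)(8.314)(563 − 429) = 2418 J.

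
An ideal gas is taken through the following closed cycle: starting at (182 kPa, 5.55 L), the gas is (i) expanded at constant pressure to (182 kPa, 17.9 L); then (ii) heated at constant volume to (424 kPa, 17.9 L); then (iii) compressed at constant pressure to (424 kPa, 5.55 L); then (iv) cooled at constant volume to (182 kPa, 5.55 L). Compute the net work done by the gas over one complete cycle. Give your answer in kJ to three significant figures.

Constant-volume legs do no work.
W(i) = (182)(17.9 − 5.55) = 2248 J; W(iii) = (424)(5.55 − 17.9) = -5236 J.
W_net = 2248 − 5236 = -2989 J (the counter-clockwise enclosed area).

W_net ≈ -2.99 kJ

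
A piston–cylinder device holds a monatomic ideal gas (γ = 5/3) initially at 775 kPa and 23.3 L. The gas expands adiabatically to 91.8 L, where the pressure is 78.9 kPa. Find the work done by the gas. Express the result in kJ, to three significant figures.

W ≈ 16.2 kJ

Adiabatic: W = (P₁V₁ − P₂V₂)/(γ − 1) with γ = 5/3.
P₁V₁ = 18058 J, P₂V₂ = 7243 J.
W = (18058 − 7243) / 0.6667 = 16222 J.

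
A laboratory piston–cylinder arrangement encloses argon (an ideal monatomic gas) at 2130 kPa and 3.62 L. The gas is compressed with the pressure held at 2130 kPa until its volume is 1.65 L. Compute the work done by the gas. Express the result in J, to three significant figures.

W ≈ -4200 J

Isobaric: W = P ΔV.
W = (2130 kPa)(1.65 − 3.62 L) = (2130)(-1.97) = -4196 J.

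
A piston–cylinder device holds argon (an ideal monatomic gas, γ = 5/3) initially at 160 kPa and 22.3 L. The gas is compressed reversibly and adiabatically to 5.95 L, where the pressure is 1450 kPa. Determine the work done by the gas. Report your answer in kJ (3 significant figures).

W ≈ -7.59 kJ

Adiabatic: W = (P₁V₁ − P₂V₂)/(γ − 1) with γ = 5/3.
P₁V₁ = 3568 J, P₂V₂ = 8628 J.
W = (3568 − 8628) / 0.6667 = -7589 J.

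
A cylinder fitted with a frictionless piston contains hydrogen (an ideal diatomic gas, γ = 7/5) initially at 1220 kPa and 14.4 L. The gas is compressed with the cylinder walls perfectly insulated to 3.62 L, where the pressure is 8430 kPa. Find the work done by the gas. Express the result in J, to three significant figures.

Adiabatic: W = (P₁V₁ − P₂V₂)/(γ − 1) with γ = 7/5.
P₁V₁ = 17568 J, P₂V₂ = 30517 J.
W = (17568 − 30517) / 0.4 = -32372 J.

W ≈ -32400 J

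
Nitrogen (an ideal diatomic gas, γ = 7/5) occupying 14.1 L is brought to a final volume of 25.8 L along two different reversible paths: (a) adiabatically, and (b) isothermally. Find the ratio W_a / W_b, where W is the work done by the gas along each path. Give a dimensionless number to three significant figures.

Path (a) adiabatic: W = P₁V₁(1 − (V₁/V₂)^(γ−1))/(γ−1) → W_a/(P₁V₁) = 0.5367.
Path (b) isothermal: W = P₁V₁ ln(V₂/V₁) → W_b/(P₁V₁) = 0.6042.
W_a / W_b = 0.5367 / 0.6042 = 0.8883.

W_a / W_b ≈ 0.888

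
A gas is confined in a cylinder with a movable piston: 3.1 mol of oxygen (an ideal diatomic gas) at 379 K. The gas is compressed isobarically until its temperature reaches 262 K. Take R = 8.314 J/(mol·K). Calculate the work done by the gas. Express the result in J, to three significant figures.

Isobaric: W = P ΔV = nR ΔT.
W = (3.1)(8.314)(262 − 379) = -3015 J.

W ≈ -3020 J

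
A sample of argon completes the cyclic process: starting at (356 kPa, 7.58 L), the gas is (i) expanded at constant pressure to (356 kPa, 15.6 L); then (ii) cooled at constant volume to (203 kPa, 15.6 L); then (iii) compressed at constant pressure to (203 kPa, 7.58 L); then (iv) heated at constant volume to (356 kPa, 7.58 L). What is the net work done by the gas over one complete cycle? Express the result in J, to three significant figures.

Constant-volume legs do no work.
W(i) = (356)(15.6 − 7.58) = 2855 J; W(iii) = (203)(7.58 − 15.6) = -1628 J.
W_net = 2855 − 1628 = 1227 J (the clockwise enclosed area).

W_net ≈ 1230 J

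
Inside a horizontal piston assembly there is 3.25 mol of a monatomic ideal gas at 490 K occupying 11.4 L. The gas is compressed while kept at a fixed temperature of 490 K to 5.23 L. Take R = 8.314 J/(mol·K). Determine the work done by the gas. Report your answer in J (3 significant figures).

W ≈ -10300 J

Isothermal: W = nRT ln(V₂/V₁).
W = (3.25)(8.314)(490) × ln(5.23/11.4)
  = 13240 × -0.7792
W_by_gas = -10317 J.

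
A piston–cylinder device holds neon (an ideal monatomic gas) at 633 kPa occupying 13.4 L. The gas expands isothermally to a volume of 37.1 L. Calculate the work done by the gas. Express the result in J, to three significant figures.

W ≈ 8640 J

Isothermal: W = nRT ln(V₂/V₁) = P₁V₁ ln(V₂/V₁).
P₁V₁ = (633 kPa)(13.4 L) = 8482 J.
W = 8482 × ln(37.1/13.4) = 8482 × 1.018
W_by_gas = 8638 J.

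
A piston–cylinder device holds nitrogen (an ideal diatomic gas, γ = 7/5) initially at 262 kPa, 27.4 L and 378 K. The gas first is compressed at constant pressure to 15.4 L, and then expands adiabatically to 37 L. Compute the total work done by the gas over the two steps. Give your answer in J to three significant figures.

Step 1 (isobaric): W = PΔV = (262 kPa)(15.4 − 27.4 L) = -3144 J.
After step 1: P = 262 kPa, V = 15.4 L, T = 212.5 K.
Step 2 (adiabatic): W = (P₁V₁ − P₂V₂)/(γ−1) = (4035 − 2842)/0.4 = 2983 J.
W_total = -3144 + 2983 = -160.8 J.

W_total ≈ -161 J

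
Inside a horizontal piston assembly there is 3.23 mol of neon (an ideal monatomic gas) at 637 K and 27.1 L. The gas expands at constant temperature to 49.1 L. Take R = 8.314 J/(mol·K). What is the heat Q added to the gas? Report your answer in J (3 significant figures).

Isothermal ⇒ ΔU = 0, so Q = W = nRT ln(V₂/V₁).
Q = (3.23)(8.314)(637) ln(49.1/27.1) = 17106 × 0.5943 = 10167 J.

Q ≈ 10200 J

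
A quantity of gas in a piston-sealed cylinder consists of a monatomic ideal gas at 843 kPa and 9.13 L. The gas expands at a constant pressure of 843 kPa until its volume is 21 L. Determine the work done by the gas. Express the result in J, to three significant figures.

W ≈ 10000 J

Isobaric: W = P ΔV.
W = (843 kPa)(21 − 9.13 L) = (843)(11.87) = 10006 J.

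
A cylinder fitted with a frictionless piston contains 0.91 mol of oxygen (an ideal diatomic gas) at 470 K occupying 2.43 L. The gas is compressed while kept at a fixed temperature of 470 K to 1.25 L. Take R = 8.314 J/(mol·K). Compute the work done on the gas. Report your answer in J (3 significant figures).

W ≈ 2360 J

Isothermal: W = nRT ln(V₂/V₁).
W = (0.91)(8.314)(470) × ln(1.25/2.43)
  = 3556 × -0.6647
W_by_gas = -2364 J; work on gas = −W_by = 2364 J.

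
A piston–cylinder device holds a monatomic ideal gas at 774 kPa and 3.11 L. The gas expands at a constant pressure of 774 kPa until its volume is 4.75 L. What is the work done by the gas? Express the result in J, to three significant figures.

W ≈ 1270 J

Isobaric: W = P ΔV.
W = (774 kPa)(4.75 − 3.11 L) = (774)(1.64) = 1269 J.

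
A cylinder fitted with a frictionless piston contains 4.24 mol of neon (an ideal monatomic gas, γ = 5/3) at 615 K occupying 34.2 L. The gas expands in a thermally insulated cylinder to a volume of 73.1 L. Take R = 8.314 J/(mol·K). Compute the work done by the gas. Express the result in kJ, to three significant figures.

W ≈ 12.9 kJ

Adiabatic: TV^(γ−1) = const with γ = 5/3.
T₂ = T₁ (V₁/V₂)^(γ−1) = 615 × (34.2/73.1)^0.667 = 615 × 0.6027 = 370.6 K.
W_by = nCᵥ(T₁ − T₂) = (4.24)(12.47)(615 − 370.6) = 12921 J.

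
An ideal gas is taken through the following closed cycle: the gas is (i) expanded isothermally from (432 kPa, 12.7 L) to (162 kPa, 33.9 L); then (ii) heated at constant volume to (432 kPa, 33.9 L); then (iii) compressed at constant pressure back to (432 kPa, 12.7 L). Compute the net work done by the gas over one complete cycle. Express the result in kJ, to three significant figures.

W_net ≈ -3.77 kJ

Leg (i): W = PᵢVᵢ ln(V_f/Vᵢ) = (5486) ln(33.9/12.7) = 5387 J.
Leg (ii): W = 0.
Leg (iii): W = PΔV = (432)(12.7 − 33.9) = -9158 J.
W_net = 5387 − 9158 = -3772 J.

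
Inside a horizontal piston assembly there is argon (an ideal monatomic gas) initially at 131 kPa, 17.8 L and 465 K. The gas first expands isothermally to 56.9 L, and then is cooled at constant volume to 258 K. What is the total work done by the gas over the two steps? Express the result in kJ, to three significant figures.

W_total ≈ 2.71 kJ

Step 1 (isothermal): W = P₁V₁ ln(V₂/V₁) = (2332) ln(56.9/17.8) = 2710 J.
Step 2 (isochoric): W = 0 (constant volume).
W_total = 2710 + 0 = 2710 J.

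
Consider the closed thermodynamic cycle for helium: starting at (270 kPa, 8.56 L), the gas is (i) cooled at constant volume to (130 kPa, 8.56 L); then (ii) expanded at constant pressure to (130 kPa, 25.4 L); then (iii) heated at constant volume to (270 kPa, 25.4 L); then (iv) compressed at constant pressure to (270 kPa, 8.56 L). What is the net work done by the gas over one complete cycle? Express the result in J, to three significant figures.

Constant-volume legs do no work.
W(ii) = (130)(25.4 − 8.56) = 2189 J; W(iv) = (270)(8.56 − 25.4) = -4547 J.
W_net = 2189 − 4547 = -2358 J (the counter-clockwise enclosed area).

W_net ≈ -2360 J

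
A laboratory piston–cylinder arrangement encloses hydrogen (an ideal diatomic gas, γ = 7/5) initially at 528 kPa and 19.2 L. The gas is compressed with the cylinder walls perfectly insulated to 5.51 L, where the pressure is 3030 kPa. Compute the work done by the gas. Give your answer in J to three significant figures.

W ≈ -16400 J

Adiabatic: W = (P₁V₁ − P₂V₂)/(γ − 1) with γ = 7/5.
P₁V₁ = 10138 J, P₂V₂ = 16695 J.
W = (10138 − 16695) / 0.4 = -16394 J.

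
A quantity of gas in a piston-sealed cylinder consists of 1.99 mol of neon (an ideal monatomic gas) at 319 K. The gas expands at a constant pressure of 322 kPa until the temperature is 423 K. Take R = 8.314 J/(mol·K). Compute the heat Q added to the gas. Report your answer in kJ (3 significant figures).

Isobaric: W = nRΔT = (1.99)(8.314)(104) = 1721 J.
ΔU = nCᵥΔT with Cᵥ = 3R/2: ΔU = (1.99)(12.47)(104) = 2581 J.
Q = ΔU + W = 2581 + 1721 = 4302 J.

Q ≈ 4.30 kJ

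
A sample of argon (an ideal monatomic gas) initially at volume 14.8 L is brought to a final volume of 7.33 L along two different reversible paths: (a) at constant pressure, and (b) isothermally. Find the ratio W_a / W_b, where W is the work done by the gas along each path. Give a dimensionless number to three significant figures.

Path (a) isobaric: W = P₁(V₂ − V₁) → W_a/(P₁V₁) = -0.5047.
Path (b) isothermal: W = P₁V₁ ln(V₂/V₁) → W_b/(P₁V₁) = -0.7027.
W_a / W_b = -0.5047 / -0.7027 = 0.7183.

W_a / W_b ≈ 0.718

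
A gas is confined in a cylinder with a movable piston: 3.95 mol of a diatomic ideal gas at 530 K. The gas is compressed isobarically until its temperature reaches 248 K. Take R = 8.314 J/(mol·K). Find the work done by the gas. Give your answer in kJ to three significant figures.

Isobaric: W = P ΔV = nR ΔT.
W = (3.95)(8.314)(248 − 530) = -9261 J.

W ≈ -9.26 kJ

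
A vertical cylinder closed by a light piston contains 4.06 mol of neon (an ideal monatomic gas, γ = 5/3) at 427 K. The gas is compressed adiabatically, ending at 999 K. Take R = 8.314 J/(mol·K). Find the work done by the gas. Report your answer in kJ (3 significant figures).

Adiabatic ⇒ Q = 0, so W_by = −ΔU = nCᵥ(T₁ − T₂).
Cᵥ = 3R/2 = 12.47 J/(mol·K).
W = (4.06)(12.47)(427 − 999) = -28962 J.

W ≈ -29.0 kJ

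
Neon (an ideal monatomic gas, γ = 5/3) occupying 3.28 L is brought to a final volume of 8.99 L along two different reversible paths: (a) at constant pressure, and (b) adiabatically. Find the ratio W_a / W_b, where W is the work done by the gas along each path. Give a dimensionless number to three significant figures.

W_a / W_b ≈ 2.37

Path (a) isobaric: W = P₁(V₂ − V₁) → W_a/(P₁V₁) = 1.741.
Path (b) adiabatic: W = P₁V₁(1 − (V₁/V₂)^(γ−1))/(γ−1) → W_b/(P₁V₁) = 0.7341.
W_a / W_b = 1.741 / 0.7341 = 2.371.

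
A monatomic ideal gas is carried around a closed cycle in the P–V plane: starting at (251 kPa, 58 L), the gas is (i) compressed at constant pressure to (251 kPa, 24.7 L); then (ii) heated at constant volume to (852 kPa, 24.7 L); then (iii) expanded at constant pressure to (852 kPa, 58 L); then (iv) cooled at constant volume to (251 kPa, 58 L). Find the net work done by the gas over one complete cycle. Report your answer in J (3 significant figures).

W_net ≈ 20000 J

Constant-volume legs do no work.
W(i) = (251)(24.7 − 58) = -8358 J; W(iii) = (852)(58 − 24.7) = 28372 J.
W_net = -8358 + 28372 = 20013 J (the clockwise enclosed area).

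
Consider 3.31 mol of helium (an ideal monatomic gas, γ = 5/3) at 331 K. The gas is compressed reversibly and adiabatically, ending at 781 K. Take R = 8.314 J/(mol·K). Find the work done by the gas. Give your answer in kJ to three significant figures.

Adiabatic ⇒ Q = 0, so W_by = −ΔU = nCᵥ(T₁ − T₂).
Cᵥ = 3R/2 = 12.47 J/(mol·K).
W = (3.31)(12.47)(331 − 781) = -18576 J.

W ≈ -18.6 kJ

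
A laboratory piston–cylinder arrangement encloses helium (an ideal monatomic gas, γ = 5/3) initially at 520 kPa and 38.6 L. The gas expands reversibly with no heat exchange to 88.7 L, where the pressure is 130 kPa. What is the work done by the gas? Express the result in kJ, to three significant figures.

Adiabatic: W = (P₁V₁ − P₂V₂)/(γ − 1) with γ = 5/3.
P₁V₁ = 20072 J, P₂V₂ = 11531 J.
W = (20072 − 11531) / 0.6667 = 12811 J.

W ≈ 12.8 kJ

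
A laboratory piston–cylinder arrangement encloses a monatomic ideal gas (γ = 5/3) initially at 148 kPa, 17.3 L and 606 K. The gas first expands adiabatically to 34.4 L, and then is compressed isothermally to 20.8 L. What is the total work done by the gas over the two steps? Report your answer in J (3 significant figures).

W_total ≈ 597 J

Step 1 (adiabatic): W = (P₁V₁ − P₂V₂)/(γ−1) = (2560 − 1619)/0.667 = 1412 J.
After step 1: P = 47.07 kPa, V = 34.4 L, T = 383.2 K.
Step 2 (isothermal): W = P₁V₁ ln(V₂/V₁) = (1619) ln(20.8/34.4) = -814.6 J.
W_total = 1412 − 814.6 = 597.2 J.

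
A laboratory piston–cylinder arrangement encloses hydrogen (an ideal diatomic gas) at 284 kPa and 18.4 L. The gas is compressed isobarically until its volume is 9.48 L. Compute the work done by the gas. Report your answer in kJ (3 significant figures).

W ≈ -2.53 kJ

Isobaric: W = P ΔV.
W = (284 kPa)(9.48 − 18.4 L) = (284)(-8.92) = -2533 J.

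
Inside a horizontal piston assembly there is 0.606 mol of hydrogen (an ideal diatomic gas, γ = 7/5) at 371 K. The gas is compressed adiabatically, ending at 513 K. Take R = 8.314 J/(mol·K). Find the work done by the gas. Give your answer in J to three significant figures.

Adiabatic ⇒ Q = 0, so W_by = −ΔU = nCᵥ(T₁ − T₂).
Cᵥ = 5R/2 = 20.79 J/(mol·K).
W = (0.606)(20.79)(371 − 513) = -1789 J.

W ≈ -1790 J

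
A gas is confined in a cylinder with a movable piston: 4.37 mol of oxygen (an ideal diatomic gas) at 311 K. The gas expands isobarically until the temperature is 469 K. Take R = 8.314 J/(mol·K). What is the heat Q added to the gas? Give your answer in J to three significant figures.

Isobaric: W = nRΔT = (4.37)(8.314)(158) = 5740 J.
ΔU = nCᵥΔT with Cᵥ = 5R/2: ΔU = (4.37)(20.79)(158) = 14351 J.
Q = ΔU + W = 14351 + 5740 = 20092 J.

Q ≈ 20100 J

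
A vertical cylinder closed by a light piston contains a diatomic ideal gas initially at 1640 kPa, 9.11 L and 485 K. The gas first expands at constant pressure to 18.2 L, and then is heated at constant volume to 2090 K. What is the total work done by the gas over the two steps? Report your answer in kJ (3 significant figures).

Step 1 (isobaric): W = PΔV = (1640 kPa)(18.2 − 9.11 L) = 14908 J.
Step 2 (isochoric): W = 0 (constant volume).
W_total = 14908 + 0 = 14908 J.

W_total ≈ 14.9 kJ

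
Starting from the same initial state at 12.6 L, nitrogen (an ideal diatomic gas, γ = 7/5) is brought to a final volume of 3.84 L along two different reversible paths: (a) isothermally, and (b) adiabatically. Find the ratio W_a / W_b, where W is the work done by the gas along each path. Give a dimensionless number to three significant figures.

W_a / W_b ≈ 0.781

Path (a) isothermal: W = P₁V₁ ln(V₂/V₁) → W_a/(P₁V₁) = -1.188.
Path (b) adiabatic: W = P₁V₁(1 − (V₁/V₂)^(γ−1))/(γ−1) → W_b/(P₁V₁) = -1.521.
W_a / W_b = -1.188 / -1.521 = 0.7811.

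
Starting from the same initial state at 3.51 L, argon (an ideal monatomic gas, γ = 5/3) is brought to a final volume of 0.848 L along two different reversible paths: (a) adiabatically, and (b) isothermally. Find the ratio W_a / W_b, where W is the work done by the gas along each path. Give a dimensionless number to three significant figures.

Path (a) adiabatic: W = P₁V₁(1 − (V₁/V₂)^(γ−1))/(γ−1) → W_a/(P₁V₁) = -2.367.
Path (b) isothermal: W = P₁V₁ ln(V₂/V₁) → W_b/(P₁V₁) = -1.42.
W_a / W_b = -2.367 / -1.42 = 1.666.

W_a / W_b ≈ 1.67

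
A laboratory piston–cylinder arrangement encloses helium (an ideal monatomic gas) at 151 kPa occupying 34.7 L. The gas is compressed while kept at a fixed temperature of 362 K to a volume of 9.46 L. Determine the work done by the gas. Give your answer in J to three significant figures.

W ≈ -6810 J

Isothermal: W = nRT ln(V₂/V₁) = P₁V₁ ln(V₂/V₁).
P₁V₁ = (151 kPa)(34.7 L) = 5240 J.
W = 5240 × ln(9.46/34.7) = 5240 × -1.3
W_by_gas = -6810 J.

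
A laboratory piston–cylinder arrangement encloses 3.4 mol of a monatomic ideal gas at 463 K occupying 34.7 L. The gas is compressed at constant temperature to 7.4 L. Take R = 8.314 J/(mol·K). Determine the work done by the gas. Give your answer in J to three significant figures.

W ≈ -20200 J

Isothermal: W = nRT ln(V₂/V₁).
W = (3.4)(8.314)(463) × ln(7.4/34.7)
  = 13088 × -1.545
W_by_gas = -20224 J.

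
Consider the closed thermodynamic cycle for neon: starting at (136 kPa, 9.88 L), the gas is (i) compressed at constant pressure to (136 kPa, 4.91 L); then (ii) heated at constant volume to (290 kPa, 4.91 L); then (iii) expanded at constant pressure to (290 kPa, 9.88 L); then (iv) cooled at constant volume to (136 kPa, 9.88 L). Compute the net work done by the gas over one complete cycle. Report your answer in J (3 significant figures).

W_net ≈ 765 J

Constant-volume legs do no work.
W(i) = (136)(4.91 − 9.88) = -675.9 J; W(iii) = (290)(9.88 − 4.91) = 1441 J.
W_net = -675.9 + 1441 = 765.4 J (the clockwise enclosed area).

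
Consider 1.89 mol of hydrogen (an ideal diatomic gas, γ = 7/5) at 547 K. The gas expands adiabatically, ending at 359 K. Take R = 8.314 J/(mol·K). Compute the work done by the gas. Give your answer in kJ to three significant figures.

Adiabatic ⇒ Q = 0, so W_by = −ΔU = nCᵥ(T₁ − T₂).
Cᵥ = 5R/2 = 20.79 J/(mol·K).
W = (1.89)(20.79)(547 − 359) = 7385 J.

W ≈ 7.39 kJ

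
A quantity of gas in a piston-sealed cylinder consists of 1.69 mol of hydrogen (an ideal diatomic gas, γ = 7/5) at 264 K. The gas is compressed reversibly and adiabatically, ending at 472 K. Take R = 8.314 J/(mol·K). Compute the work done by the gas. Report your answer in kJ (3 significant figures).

Adiabatic ⇒ Q = 0, so W_by = −ΔU = nCᵥ(T₁ − T₂).
Cᵥ = 5R/2 = 20.79 J/(mol·K).
W = (1.69)(20.79)(264 − 472) = -7306 J.

W ≈ -7.31 kJ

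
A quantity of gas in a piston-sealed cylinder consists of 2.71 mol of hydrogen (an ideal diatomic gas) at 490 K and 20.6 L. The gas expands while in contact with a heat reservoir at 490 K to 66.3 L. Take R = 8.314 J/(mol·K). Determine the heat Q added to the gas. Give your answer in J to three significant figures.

Q ≈ 12900 J

Isothermal ⇒ ΔU = 0, so Q = W = nRT ln(V₂/V₁).
Q = (2.71)(8.314)(490) ln(66.3/20.6) = 11040 × 1.169 = 12905 J.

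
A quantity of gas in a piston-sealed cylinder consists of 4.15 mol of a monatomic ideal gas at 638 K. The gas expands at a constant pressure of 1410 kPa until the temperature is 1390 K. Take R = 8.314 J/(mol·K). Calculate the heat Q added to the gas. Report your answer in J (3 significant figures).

Isobaric: W = nRΔT = (4.15)(8.314)(752) = 25946 J.
ΔU = nCᵥΔT with Cᵥ = 3R/2: ΔU = (4.15)(12.47)(752) = 38919 J.
Q = ΔU + W = 38919 + 25946 = 64866 J.

Q ≈ 64900 J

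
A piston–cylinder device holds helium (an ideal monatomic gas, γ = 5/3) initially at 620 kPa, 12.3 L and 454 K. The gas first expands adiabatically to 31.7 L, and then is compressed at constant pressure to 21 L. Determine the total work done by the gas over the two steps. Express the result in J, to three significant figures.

Step 1 (adiabatic): W = (P₁V₁ − P₂V₂)/(γ−1) = (7626 − 4057)/0.667 = 5354 J.
After step 1: P = 128 kPa, V = 31.7 L, T = 241.5 K.
Step 2 (isobaric): W = PΔV = (128 kPa)(21 − 31.7 L) = -1369 J.
W_total = 5354 − 1369 = 3984 J.

W_total ≈ 3980 J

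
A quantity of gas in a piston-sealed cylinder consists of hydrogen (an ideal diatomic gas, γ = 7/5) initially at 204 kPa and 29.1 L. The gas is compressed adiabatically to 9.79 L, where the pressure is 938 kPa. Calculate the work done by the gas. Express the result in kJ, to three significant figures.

Adiabatic: W = (P₁V₁ − P₂V₂)/(γ − 1) with γ = 7/5.
P₁V₁ = 5936 J, P₂V₂ = 9183 J.
W = (5936 − 9183) / 0.4 = -8117 J.

W ≈ -8.12 kJ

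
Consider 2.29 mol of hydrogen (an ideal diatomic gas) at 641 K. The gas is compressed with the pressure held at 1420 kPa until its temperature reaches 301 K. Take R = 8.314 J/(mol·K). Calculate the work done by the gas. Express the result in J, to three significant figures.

Isobaric: W = P ΔV = nR ΔT.
W = (2.29)(8.314)(301 − 641) = -6473 J.

W ≈ -6470 J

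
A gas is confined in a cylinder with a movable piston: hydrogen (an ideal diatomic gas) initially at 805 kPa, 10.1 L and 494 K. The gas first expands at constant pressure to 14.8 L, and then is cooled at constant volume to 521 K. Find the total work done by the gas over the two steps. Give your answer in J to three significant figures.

Step 1 (isobaric): W = PΔV = (805 kPa)(14.8 − 10.1 L) = 3784 J.
Step 2 (isochoric): W = 0 (constant volume).
W_total = 3784 + 0 = 3784 J.

W_total ≈ 3780 J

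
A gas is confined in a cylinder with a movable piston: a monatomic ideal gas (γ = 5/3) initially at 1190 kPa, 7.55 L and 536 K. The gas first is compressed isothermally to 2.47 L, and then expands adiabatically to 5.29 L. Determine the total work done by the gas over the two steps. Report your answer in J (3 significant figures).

Step 1 (isothermal): W = P₁V₁ ln(V₂/V₁) = (8984) ln(2.47/7.55) = -10039 J.
After step 1: P = 3637 kPa, V = 2.47 L, T = 536 K.
Step 2 (adiabatic): W = (P₁V₁ − P₂V₂)/(γ−1) = (8984 − 5407)/0.667 = 5366 J.
W_total = -10039 + 5366 = -4673 J.

W_total ≈ -4670 J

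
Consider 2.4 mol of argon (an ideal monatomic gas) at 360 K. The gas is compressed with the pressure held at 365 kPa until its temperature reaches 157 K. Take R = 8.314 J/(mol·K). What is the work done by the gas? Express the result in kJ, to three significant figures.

W ≈ -4.05 kJ

Isobaric: W = P ΔV = nR ΔT.
W = (2.4)(8.314)(157 − 360) = -4051 J.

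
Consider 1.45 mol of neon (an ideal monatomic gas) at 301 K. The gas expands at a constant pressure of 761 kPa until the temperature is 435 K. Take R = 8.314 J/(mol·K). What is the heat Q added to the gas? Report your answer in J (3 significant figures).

Isobaric: W = nRΔT = (1.45)(8.314)(134) = 1615 J.
ΔU = nCᵥΔT with Cᵥ = 3R/2: ΔU = (1.45)(12.47)(134) = 2423 J.
Q = ΔU + W = 2423 + 1615 = 4039 J.

Q ≈ 4040 J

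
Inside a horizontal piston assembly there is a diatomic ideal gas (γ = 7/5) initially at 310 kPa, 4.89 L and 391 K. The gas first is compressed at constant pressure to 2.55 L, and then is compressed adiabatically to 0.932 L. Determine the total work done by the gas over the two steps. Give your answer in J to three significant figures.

W_total ≈ -1710 J

Step 1 (isobaric): W = PΔV = (310 kPa)(2.55 − 4.89 L) = -725.4 J.
After step 1: P = 310 kPa, V = 2.55 L, T = 203.9 K.
Step 2 (adiabatic): W = (P₁V₁ − P₂V₂)/(γ−1) = (790.5 − 1182)/0.4 = -979.7 J.
W_total = -725.4 − 979.7 = -1705 J.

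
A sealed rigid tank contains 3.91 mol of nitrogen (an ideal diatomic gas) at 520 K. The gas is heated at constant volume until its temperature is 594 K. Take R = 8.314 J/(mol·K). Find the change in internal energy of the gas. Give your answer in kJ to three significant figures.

Constant volume ⇒ W = 0, so Q = ΔU = nCᵥΔT with Cᵥ = 5R/2 = 20.79 J/(mol·K).
ΔU = (3.91)(20.79)(594 − 520) = 6014 J.

ΔU ≈ 6.01 kJ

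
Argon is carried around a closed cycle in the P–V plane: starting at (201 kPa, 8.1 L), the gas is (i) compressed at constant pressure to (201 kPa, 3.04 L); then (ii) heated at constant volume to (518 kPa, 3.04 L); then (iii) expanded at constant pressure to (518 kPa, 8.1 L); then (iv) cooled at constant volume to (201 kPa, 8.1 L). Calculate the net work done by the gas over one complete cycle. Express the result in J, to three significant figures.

W_net ≈ 1600 J

Constant-volume legs do no work.
W(i) = (201)(3.04 − 8.1) = -1017 J; W(iii) = (518)(8.1 − 3.04) = 2621 J.
W_net = -1017 + 2621 = 1604 J (the clockwise enclosed area).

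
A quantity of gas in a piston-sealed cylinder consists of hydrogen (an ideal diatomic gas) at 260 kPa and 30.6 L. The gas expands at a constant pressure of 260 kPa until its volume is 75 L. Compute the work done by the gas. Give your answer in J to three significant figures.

W ≈ 11500 J

Isobaric: W = P ΔV.
W = (260 kPa)(75 − 30.6 L) = (260)(44.4) = 11544 J.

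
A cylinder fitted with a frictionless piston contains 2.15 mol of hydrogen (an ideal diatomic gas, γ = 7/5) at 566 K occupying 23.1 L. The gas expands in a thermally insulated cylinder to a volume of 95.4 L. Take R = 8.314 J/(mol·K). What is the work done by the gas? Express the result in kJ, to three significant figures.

W ≈ 11.0 kJ

Adiabatic: TV^(γ−1) = const with γ = 7/5.
T₂ = T₁ (V₁/V₂)^(γ−1) = 566 × (23.1/95.4)^0.4 = 566 × 0.5671 = 321 K.
W_by = nCᵥ(T₁ − T₂) = (2.15)(20.79)(566 − 321) = 10951 J.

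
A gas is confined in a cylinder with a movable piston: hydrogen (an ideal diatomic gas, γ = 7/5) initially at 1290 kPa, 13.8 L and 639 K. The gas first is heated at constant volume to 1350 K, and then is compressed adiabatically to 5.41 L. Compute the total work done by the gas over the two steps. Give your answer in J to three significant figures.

Step 1 (isochoric): W = 0 (constant volume).
After step 1: P = 2725 kPa (V unchanged).
Step 2 (adiabatic): W = (P₁V₁ − P₂V₂)/(γ−1) = (37610 − 54698)/0.4 = -42721 J.
W_total = 0 − 42721 = -42721 J.

W_total ≈ -42700 J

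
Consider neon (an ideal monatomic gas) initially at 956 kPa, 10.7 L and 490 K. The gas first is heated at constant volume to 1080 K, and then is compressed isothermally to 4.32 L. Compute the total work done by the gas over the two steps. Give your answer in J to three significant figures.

W_total ≈ -20400 J

Step 1 (isochoric): W = 0 (constant volume).
After step 1: P = 2107 kPa (V unchanged).
Step 2 (isothermal): W = P₁V₁ ln(V₂/V₁) = (22546) ln(4.32/10.7) = -20449 J.
W_total = 0 − 20449 = -20449 J.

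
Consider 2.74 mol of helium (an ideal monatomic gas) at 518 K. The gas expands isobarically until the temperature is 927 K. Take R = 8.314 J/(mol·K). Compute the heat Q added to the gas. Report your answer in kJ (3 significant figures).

Isobaric: W = nRΔT = (2.74)(8.314)(409) = 9317 J.
ΔU = nCᵥΔT with Cᵥ = 3R/2: ΔU = (2.74)(12.47)(409) = 13976 J.
Q = ΔU + W = 13976 + 9317 = 23293 J.

Q ≈ 23.3 kJ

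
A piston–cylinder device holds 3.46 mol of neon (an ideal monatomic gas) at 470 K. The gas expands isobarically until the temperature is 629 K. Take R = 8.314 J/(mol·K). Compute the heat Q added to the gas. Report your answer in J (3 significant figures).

Isobaric: W = nRΔT = (3.46)(8.314)(159) = 4574 J.
ΔU = nCᵥΔT with Cᵥ = 3R/2: ΔU = (3.46)(12.47)(159) = 6861 J.
Q = ΔU + W = 6861 + 4574 = 11435 J.

Q ≈ 11400 J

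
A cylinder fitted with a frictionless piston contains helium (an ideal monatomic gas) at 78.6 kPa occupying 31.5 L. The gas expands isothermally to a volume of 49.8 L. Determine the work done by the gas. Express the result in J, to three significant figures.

Isothermal: W = nRT ln(V₂/V₁) = P₁V₁ ln(V₂/V₁).
P₁V₁ = (78.6 kPa)(31.5 L) = 2476 J.
W = 2476 × ln(49.8/31.5) = 2476 × 0.458
W_by_gas = 1134 J.

W ≈ 1130 J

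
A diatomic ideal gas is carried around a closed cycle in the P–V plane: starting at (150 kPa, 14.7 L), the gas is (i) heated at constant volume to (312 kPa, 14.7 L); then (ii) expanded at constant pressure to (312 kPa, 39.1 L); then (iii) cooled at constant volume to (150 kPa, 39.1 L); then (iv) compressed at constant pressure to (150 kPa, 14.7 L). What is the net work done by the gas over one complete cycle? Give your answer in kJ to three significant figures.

W_net ≈ 3.95 kJ

Constant-volume legs do no work.
W(ii) = (312)(39.1 − 14.7) = 7613 J; W(iv) = (150)(14.7 − 39.1) = -3660 J.
W_net = 7613 − 3660 = 3953 J (the clockwise enclosed area).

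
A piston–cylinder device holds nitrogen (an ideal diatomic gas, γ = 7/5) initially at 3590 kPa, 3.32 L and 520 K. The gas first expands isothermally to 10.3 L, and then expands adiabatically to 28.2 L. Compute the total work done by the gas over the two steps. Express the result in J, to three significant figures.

Step 1 (isothermal): W = P₁V₁ ln(V₂/V₁) = (11919) ln(10.3/3.32) = 13494 J.
After step 1: P = 1157 kPa, V = 10.3 L, T = 520 K.
Step 2 (adiabatic): W = (P₁V₁ − P₂V₂)/(γ−1) = (11919 − 7967)/0.4 = 9881 J.
W_total = 13494 + 9881 = 23375 J.

W_total ≈ 23400 J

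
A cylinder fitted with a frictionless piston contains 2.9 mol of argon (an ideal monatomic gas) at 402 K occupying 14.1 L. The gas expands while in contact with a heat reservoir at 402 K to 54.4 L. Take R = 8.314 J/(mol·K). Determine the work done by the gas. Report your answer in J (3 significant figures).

Isothermal: W = nRT ln(V₂/V₁).
W = (2.9)(8.314)(402) × ln(54.4/14.1)
  = 9692 × 1.35
W_by_gas = 13087 J.

W ≈ 13100 J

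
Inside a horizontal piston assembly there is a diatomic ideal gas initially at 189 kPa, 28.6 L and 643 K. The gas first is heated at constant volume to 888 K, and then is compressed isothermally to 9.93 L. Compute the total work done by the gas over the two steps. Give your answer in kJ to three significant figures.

Step 1 (isochoric): W = 0 (constant volume).
After step 1: P = 261 kPa (V unchanged).
Step 2 (isothermal): W = P₁V₁ ln(V₂/V₁) = (7465) ln(9.93/28.6) = -7897 J.
W_total = 0 − 7897 = -7897 J.

W_total ≈ -7.90 kJ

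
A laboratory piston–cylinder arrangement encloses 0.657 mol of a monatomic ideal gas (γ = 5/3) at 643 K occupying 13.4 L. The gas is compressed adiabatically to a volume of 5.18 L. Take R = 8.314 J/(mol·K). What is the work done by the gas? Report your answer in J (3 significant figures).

Adiabatic: TV^(γ−1) = const with γ = 5/3.
T₂ = T₁ (V₁/V₂)^(γ−1) = 643 × (13.4/5.18)^0.667 = 643 × 1.884 = 1212 K.
W_by = nCᵥ(T₁ − T₂) = (0.657)(12.47)(643 − 1212) = -4660 J.

W ≈ -4660 J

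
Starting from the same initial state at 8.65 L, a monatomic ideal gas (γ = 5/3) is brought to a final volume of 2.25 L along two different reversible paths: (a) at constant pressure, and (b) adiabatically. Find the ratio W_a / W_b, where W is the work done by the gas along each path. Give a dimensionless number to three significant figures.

Path (a) isobaric: W = P₁(V₂ − V₁) → W_a/(P₁V₁) = -0.7399.
Path (b) adiabatic: W = P₁V₁(1 − (V₁/V₂)^(γ−1))/(γ−1) → W_b/(P₁V₁) = -2.181.
W_a / W_b = -0.7399 / -2.181 = 0.3392.

W_a / W_b ≈ 0.339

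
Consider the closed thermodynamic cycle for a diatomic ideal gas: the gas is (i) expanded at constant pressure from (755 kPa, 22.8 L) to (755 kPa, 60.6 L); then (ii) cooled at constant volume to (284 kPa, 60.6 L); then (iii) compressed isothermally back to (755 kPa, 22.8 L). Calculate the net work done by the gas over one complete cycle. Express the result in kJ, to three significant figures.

Leg (i): W = PΔV = (755)(60.6 − 22.8) = 28539 J.
Leg (ii): W = 0.
Leg (iii): W = PᵢVᵢ ln(V_f/Vᵢ) = (17210) ln(22.8/60.6) = -16824 J.
W_net = 28539 − 16824 = 11715 J.

W_net ≈ 11.7 kJ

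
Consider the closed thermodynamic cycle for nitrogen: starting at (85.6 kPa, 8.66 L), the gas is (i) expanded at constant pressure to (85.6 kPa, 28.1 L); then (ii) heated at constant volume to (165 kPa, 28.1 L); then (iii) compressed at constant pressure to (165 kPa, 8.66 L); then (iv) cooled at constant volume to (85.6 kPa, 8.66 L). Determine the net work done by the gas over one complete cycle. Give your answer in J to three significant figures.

Constant-volume legs do no work.
W(i) = (85.6)(28.1 − 8.66) = 1664 J; W(iii) = (165)(8.66 − 28.1) = -3208 J.
W_net = 1664 − 3208 = -1544 J (the counter-clockwise enclosed area).

W_net ≈ -1540 J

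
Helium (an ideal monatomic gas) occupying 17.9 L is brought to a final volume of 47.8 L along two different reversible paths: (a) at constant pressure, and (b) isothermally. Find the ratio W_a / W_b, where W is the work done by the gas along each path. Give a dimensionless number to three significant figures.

W_a / W_b ≈ 1.70

Path (a) isobaric: W = P₁(V₂ − V₁) → W_a/(P₁V₁) = 1.67.
Path (b) isothermal: W = P₁V₁ ln(V₂/V₁) → W_b/(P₁V₁) = 0.9822.
W_a / W_b = 1.67 / 0.9822 = 1.701.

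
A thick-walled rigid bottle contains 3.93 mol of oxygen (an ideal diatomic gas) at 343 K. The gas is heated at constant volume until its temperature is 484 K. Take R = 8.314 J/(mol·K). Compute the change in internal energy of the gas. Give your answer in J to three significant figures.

Constant volume ⇒ W = 0, so Q = ΔU = nCᵥΔT with Cᵥ = 5R/2 = 20.79 J/(mol·K).
ΔU = (3.93)(20.79)(484 − 343) = 11518 J.

ΔU ≈ 11500 J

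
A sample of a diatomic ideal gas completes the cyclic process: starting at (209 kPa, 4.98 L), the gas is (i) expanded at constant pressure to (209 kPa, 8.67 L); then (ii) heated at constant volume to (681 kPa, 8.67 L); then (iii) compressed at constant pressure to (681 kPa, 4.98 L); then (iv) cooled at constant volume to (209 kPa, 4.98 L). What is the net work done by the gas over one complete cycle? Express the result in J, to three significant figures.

Constant-volume legs do no work.
W(i) = (209)(8.67 − 4.98) = 771.2 J; W(iii) = (681)(4.98 − 8.67) = -2513 J.
W_net = 771.2 − 2513 = -1742 J (the counter-clockwise enclosed area).

W_net ≈ -1740 J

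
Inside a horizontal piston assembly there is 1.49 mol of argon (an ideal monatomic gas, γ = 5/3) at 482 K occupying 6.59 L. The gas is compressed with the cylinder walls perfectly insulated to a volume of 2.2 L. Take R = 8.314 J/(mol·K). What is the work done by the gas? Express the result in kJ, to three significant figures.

Adiabatic: TV^(γ−1) = const with γ = 5/3.
T₂ = T₁ (V₁/V₂)^(γ−1) = 482 × (6.59/2.2)^0.667 = 482 × 2.078 = 1002 K.
W_by = nCᵥ(T₁ − T₂) = (1.49)(12.47)(482 − 1002) = -9655 J.

W ≈ -9.65 kJ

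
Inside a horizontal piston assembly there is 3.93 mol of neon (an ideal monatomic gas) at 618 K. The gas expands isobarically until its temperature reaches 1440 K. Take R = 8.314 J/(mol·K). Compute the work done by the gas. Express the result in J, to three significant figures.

W ≈ 26900 J

Isobaric: W = P ΔV = nR ΔT.
W = (3.93)(8.314)(1440 − 618) = 26858 J.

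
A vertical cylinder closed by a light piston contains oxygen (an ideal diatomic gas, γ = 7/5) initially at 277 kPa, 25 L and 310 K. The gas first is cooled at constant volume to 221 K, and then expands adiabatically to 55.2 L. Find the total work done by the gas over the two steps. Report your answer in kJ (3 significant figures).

Step 1 (isochoric): W = 0 (constant volume).
After step 1: P = 197.5 kPa (V unchanged).
Step 2 (adiabatic): W = (P₁V₁ − P₂V₂)/(γ−1) = (4937 − 3596)/0.4 = 3351 J.
W_total = 0 + 3351 = 3351 J.

W_total ≈ 3.35 kJ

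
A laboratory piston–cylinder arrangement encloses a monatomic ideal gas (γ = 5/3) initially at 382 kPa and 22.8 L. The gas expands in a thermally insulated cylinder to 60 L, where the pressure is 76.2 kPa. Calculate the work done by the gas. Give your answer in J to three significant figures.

Adiabatic: W = (P₁V₁ − P₂V₂)/(γ − 1) with γ = 5/3.
P₁V₁ = 8710 J, P₂V₂ = 4572 J.
W = (8710 − 4572) / 0.6667 = 6206 J.

W ≈ 6210 J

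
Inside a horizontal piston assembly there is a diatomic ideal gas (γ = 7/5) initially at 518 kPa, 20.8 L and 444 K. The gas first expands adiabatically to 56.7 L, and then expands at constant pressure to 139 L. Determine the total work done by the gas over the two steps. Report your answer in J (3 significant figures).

W_total ≈ 19400 J

Step 1 (adiabatic): W = (P₁V₁ − P₂V₂)/(γ−1) = (10774 − 7214)/0.4 = 8901 J.
After step 1: P = 127.2 kPa, V = 56.7 L, T = 297.3 K.
Step 2 (isobaric): W = PΔV = (127.2 kPa)(139 − 56.7 L) = 10471 J.
W_total = 8901 + 10471 = 19372 J.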